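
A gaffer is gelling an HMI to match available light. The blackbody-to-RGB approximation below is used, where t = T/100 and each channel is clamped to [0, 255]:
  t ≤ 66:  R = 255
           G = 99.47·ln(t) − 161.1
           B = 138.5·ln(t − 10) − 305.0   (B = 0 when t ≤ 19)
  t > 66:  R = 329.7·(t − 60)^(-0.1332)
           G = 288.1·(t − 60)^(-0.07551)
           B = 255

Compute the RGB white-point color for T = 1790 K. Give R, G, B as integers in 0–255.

R=255, G=126, B=0

t = 1790/100 = 17.9; the t ≤ 66 branch applies.
R = 255 by definition for t ≤ 66.
G = 99.47·ln 17.9 − 161.1 = 99.47·2.8848 − 161.1 = 125.851.
t = 17.9 ≤ 19, so B = 0.
Rounded: (255, 126, 0).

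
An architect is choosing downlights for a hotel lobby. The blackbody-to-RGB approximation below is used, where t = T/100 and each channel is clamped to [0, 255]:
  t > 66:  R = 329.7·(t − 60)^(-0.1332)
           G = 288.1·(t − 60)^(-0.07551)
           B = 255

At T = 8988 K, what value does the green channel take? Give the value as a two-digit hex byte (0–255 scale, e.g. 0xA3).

t = 8988/100 = 89.88; the t > 66 branch applies.
G = 288.1·(89.88 − 60)^(-0.07551) = 288.1·29.88^(-0.07551) = 288.1·0.77374 = 222.914.
Rounded: 223; in hex, 0xDF.

0xDF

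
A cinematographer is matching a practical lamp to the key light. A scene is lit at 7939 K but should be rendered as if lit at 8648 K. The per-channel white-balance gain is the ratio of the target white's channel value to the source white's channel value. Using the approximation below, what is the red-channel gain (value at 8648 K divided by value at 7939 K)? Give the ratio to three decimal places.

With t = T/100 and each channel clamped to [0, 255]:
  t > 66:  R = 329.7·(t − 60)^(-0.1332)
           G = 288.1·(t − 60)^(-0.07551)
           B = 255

0.959

At 7939 K (t = 79.39):
  R = 329.7·(79.39 − 60)^(-0.1332) = 329.7·19.39^(-0.1332) = 329.7·0.67374 = 222.133.
At 8648 K (t = 86.48):
  R = 329.7·(86.48 − 60)^(-0.1332) = 329.7·26.48^(-0.1332) = 329.7·0.64635 = 213.101.
Gain = 213.101 / 222.133 = 0.9593 → 0.959.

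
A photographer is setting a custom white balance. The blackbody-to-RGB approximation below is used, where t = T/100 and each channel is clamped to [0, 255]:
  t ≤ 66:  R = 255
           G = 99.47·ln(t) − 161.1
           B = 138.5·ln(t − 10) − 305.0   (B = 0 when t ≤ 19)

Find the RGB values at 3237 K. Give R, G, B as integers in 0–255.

R=255, G=185, B=125

t = 3237/100 = 32.37; the t ≤ 66 branch applies.
R = 255 by definition for t ≤ 66.
G = 99.47·ln 32.37 − 161.1 = 99.47·3.4772 − 161.1 = 184.780.
B = 138.5·ln(32.37 − 10) − 305.0 = 138.5·ln 22.37 − 305.0 = 138.5·3.1077 − 305.0 = 125.419.
Rounded: (255, 185, 125).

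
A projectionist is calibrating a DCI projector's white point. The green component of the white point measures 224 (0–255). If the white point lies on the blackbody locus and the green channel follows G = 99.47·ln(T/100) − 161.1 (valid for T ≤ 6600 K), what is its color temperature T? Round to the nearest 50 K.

4800 K

ln t = (224 + 161.1) / 99.47 = 3.8715.
t = e^3.8715 = 48.015.
T = 100·t = 4802 K → 4800 K to the nearest 50 K.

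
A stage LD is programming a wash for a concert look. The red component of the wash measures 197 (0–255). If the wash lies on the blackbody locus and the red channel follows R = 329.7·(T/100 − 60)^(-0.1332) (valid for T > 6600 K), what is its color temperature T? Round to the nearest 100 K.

10800 K

(t − 60)^(-0.1332) = 197/329.7 = 0.59751.
t − 60 = 0.59751^(1/-0.1332) = 0.59751^(-7.508) = 47.761, so t = 107.761.
T = 100·t = 10776 K → 10800 K to the nearest 100 K.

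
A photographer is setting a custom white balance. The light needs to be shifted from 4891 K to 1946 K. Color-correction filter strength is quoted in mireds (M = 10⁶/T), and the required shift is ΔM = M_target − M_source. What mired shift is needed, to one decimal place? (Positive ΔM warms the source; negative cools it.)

M_source = 10⁶/4891 = 204.457; M_target = 10⁶/1946 = 513.875.
ΔM = 513.875 − 204.457 = 309.417 → +309.4 mireds, a warming shift.

+309.4 mireds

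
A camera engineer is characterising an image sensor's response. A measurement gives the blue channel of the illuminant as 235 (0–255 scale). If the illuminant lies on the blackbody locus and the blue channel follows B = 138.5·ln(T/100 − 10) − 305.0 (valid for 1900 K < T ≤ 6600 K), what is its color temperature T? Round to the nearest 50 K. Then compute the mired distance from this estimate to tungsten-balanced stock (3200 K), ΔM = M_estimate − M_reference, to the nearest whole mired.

ln(t − 10) = (235 + 305.0) / 138.5 = 3.8989.
t − 10 = e^3.8989 = 49.349, so t = 59.349.
T = 100·t = 5935 K → 5950 K to the nearest 50 K.
M_estimate = 10⁶/5950 = 168.07; M_reference = 10⁶/3200 = 312.50.
ΔM = 168.07 − 312.50 = -144.43 → -144 mireds.

-144 mireds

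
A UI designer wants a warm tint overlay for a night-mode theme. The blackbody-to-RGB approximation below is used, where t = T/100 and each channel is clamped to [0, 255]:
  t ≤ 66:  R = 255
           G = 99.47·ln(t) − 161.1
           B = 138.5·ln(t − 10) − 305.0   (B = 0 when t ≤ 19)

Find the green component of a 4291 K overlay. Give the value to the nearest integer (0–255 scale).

t = 4291/100 = 42.91; the t ≤ 66 branch applies.
G = 99.47·ln 42.91 − 161.1 = 99.47·3.7591 − 161.1 = 212.818.
Rounded: 213.

213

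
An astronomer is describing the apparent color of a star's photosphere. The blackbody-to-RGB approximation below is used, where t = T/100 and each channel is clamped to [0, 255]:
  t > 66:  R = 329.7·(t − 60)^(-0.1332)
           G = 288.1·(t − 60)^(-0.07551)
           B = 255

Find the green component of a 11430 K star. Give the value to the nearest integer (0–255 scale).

t = 11430/100 = 114.3; the t > 66 branch applies.
G = 288.1·(114.3 − 60)^(-0.07551) = 288.1·54.3^(-0.07551) = 288.1·0.73961 = 213.083.
Rounded: 213.

213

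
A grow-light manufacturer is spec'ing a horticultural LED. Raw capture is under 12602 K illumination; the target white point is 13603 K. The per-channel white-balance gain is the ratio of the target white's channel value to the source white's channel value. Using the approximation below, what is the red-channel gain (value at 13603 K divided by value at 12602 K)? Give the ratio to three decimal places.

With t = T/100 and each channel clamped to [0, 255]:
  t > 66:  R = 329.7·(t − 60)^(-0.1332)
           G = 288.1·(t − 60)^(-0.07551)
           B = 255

0.981

At 12602 K (t = 126.02):
  R = 329.7·(126.02 − 60)^(-0.1332) = 329.7·66.02^(-0.1332) = 329.7·0.57229 = 188.685.
At 13603 K (t = 136.03):
  R = 329.7·(136.03 − 60)^(-0.1332) = 329.7·76.03^(-0.1332) = 329.7·0.56163 = 185.170.
Gain = 185.170 / 188.685 = 0.9814 → 0.981.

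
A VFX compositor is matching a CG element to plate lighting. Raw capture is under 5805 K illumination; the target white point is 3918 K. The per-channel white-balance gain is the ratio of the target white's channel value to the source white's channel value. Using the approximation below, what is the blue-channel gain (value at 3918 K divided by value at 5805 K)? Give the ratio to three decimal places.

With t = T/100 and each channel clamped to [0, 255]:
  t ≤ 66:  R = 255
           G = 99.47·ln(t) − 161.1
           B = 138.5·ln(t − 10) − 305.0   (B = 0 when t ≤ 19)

At 5805 K (t = 58.05):
  B = 138.5·ln(58.05 − 10) − 305.0 = 138.5·ln 48.05 − 305.0 = 138.5·3.8722 − 305.0 = 231.306.
At 3918 K (t = 39.18):
  B = 138.5·ln(39.18 − 10) − 305.0 = 138.5·ln 29.18 − 305.0 = 138.5·3.3735 − 305.0 = 162.227.
Gain = 162.227 / 231.306 = 0.7014 → 0.701.

0.701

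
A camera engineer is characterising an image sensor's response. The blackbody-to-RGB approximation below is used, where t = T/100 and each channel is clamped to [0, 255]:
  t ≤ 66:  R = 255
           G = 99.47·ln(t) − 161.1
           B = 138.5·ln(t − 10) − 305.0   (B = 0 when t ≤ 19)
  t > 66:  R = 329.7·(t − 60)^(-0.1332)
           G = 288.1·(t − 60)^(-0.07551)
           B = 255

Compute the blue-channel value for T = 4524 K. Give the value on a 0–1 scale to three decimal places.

0.739

t = 4524/100 = 45.24; the t ≤ 66 branch applies.
B = 138.5·ln(45.24 − 10) − 305.0 = 138.5·ln 35.24 − 305.0 = 138.5·3.5622 − 305.0 = 188.362.
On a 0–1 scale: 188.362/255 = 0.7387 → 0.739.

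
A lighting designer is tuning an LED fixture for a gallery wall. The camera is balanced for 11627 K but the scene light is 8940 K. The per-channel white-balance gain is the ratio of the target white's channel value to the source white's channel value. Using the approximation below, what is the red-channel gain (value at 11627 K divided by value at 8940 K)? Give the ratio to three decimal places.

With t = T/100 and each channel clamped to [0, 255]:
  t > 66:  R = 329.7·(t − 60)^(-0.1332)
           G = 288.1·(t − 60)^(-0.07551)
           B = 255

At 8940 K (t = 89.4):
  R = 329.7·(89.4 − 60)^(-0.1332) = 329.7·29.4^(-0.1332) = 329.7·0.63741 = 210.153.
At 11627 K (t = 116.27):
  R = 329.7·(116.27 − 60)^(-0.1332) = 329.7·56.27^(-0.1332) = 329.7·0.58461 = 192.745.
Gain = 192.745 / 210.153 = 0.9172 → 0.917.

0.917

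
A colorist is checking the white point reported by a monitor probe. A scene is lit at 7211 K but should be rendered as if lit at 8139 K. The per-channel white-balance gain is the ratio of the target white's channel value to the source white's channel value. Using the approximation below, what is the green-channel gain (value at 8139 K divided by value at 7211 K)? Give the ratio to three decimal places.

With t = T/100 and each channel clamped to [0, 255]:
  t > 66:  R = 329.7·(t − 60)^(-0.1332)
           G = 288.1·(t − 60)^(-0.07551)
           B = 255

At 7211 K (t = 72.11):
  G = 288.1·(72.11 − 60)^(-0.07551) = 288.1·12.11^(-0.07551) = 288.1·0.82835 = 238.646.
At 8139 K (t = 81.39):
  G = 288.1·(81.39 − 60)^(-0.07551) = 288.1·21.39^(-0.07551) = 288.1·0.79352 = 228.612.
Gain = 228.612 / 238.646 = 0.9580 → 0.958.

0.958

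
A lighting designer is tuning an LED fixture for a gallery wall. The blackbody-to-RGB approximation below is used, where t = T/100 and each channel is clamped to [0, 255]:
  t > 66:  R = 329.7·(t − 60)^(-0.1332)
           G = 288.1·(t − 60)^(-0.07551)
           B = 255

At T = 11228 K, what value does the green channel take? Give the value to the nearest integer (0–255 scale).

214

t = 11228/100 = 112.28; the t > 66 branch applies.
G = 288.1·(112.28 − 60)^(-0.07551) = 288.1·52.28^(-0.07551) = 288.1·0.74173 = 213.694.
Rounded: 214.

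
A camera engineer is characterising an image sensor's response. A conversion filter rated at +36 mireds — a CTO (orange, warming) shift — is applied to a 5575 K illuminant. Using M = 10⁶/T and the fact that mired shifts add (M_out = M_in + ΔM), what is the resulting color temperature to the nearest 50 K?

4650 K

M_in = 10⁶/5575 = 179.37 mireds.
M_out = 179.37 + (+36) = 215.37 mireds.
T_out = 10⁶/215.37 = 4643.1 K → 4650 K.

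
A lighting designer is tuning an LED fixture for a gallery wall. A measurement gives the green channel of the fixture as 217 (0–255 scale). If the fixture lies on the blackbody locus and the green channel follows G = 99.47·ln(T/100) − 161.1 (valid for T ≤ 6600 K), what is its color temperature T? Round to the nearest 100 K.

4500 K

ln t = (217 + 161.1) / 99.47 = 3.8011.
t = e^3.8011 = 44.752.
T = 100·t = 4475 K → 4500 K to the nearest 100 K.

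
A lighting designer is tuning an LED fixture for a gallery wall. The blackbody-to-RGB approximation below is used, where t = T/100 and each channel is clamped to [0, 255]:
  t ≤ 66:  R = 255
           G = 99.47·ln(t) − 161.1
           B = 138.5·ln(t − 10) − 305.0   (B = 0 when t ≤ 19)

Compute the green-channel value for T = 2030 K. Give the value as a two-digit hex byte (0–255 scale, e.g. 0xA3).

t = 2030/100 = 20.3; the t ≤ 66 branch applies.
G = 99.47·ln 20.3 − 161.1 = 99.47·3.0106 − 161.1 = 138.366.
Rounded: 138; in hex, 0x8A.

0x8A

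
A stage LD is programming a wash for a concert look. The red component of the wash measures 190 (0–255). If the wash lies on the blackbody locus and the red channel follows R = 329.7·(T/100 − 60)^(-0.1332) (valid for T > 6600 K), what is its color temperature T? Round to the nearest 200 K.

12200 K

(t − 60)^(-0.1332) = 190/329.7 = 0.57628.
t − 60 = 0.57628^(1/-0.1332) = 0.57628^(-7.508) = 62.667, so t = 122.667.
T = 100·t = 12267 K → 12200 K to the nearest 200 K.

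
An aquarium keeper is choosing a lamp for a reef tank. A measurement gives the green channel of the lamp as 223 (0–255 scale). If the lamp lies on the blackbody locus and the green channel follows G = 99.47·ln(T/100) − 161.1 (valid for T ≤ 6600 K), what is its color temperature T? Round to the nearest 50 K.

4750 K

ln t = (223 + 161.1) / 99.47 = 3.8615.
t = e^3.8615 = 47.535.
T = 100·t = 4753 K → 4750 K to the nearest 50 K.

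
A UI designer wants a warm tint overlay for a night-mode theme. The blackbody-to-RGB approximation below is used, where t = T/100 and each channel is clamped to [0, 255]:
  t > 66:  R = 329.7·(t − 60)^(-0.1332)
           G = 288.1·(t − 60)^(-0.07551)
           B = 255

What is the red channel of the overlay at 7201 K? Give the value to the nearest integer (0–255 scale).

t = 7201/100 = 72.01; the t > 66 branch applies.
R = 329.7·(72.01 − 60)^(-0.1332) = 329.7·12.01^(-0.1332) = 329.7·0.71813 = 236.768.
Rounded: 237.

237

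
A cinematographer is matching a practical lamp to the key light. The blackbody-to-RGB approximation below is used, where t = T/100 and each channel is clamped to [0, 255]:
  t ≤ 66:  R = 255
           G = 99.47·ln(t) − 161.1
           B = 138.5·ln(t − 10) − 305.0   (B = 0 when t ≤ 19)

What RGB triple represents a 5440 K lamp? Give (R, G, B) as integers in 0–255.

t = 5440/100 = 54.4; the t ≤ 66 branch applies.
R = 255 by definition for t ≤ 66.
G = 99.47·ln 54.4 − 161.1 = 99.47·3.9964 − 161.1 = 236.418.
B = 138.5·ln(54.4 − 10) − 305.0 = 138.5·ln 44.4 − 305.0 = 138.5·3.7932 − 305.0 = 220.364.
Rounded: (255, 236, 220).

(255, 236, 220)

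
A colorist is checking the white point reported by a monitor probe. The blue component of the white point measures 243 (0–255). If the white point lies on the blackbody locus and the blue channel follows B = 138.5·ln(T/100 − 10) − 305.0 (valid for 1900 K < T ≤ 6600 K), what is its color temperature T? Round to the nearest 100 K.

6200 K

ln(t − 10) = (243 + 305.0) / 138.5 = 3.9567.
t − 10 = e^3.9567 = 52.283, so t = 62.283.
T = 100·t = 6228 K → 6200 K to the nearest 100 K.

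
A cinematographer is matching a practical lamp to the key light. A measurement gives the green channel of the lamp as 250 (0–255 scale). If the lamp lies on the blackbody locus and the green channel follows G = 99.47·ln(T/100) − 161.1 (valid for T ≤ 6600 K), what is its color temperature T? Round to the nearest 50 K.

ln t = (250 + 161.1) / 99.47 = 4.1329.
t = e^4.1329 = 62.359.
T = 100·t = 6236 K → 6250 K to the nearest 50 K.

6250 K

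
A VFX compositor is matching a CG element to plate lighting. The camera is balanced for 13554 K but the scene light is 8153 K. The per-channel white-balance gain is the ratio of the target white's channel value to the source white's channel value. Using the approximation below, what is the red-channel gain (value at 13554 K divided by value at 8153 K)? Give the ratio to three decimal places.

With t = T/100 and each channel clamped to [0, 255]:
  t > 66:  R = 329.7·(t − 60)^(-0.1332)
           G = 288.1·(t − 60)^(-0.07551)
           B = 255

At 8153 K (t = 81.53):
  R = 329.7·(81.53 − 60)^(-0.1332) = 329.7·21.53^(-0.1332) = 329.7·0.66441 = 219.057.
At 13554 K (t = 135.54):
  R = 329.7·(135.54 − 60)^(-0.1332) = 329.7·75.54^(-0.1332) = 329.7·0.56212 = 185.330.
Gain = 185.330 / 219.057 = 0.8460 → 0.846.

0.846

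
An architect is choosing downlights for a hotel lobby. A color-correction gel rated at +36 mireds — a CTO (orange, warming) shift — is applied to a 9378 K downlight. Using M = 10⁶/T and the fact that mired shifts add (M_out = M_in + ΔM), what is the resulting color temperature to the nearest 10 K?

7010 K

M_in = 10⁶/9378 = 106.63 mireds.
M_out = 106.63 + (+36) = 142.63 mireds.
T_out = 10⁶/142.63 = 7011.0 K → 7010 K.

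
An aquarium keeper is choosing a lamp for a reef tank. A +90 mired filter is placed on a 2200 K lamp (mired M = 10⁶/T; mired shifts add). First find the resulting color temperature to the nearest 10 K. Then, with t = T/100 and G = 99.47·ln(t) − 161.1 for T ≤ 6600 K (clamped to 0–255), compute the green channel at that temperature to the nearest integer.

129

M_in = 10⁶/2200 = 454.55; M_out = 454.55 + (+90) = 544.55.
T_out = 10⁶/544.55 = 1836.4 K → 1840 K; t = 18.4.
G = 99.47·ln 18.4 − 161.1 = 99.47·2.9124 − 161.1 = 128.592.
Rounded: 129.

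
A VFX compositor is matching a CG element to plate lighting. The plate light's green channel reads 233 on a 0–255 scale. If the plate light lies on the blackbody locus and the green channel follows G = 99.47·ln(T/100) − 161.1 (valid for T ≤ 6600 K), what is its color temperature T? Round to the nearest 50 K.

5250 K

ln t = (233 + 161.1) / 99.47 = 3.9620.
t = e^3.9620 = 52.562.
T = 100·t = 5256 K → 5250 K to the nearest 50 K.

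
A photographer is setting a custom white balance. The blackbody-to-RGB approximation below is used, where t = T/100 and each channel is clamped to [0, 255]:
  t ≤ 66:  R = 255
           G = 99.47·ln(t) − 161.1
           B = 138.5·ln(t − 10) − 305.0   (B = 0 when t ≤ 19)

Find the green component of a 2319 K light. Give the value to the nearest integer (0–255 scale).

152

t = 2319/100 = 23.19; the t ≤ 66 branch applies.
G = 99.47·ln 23.19 − 161.1 = 99.47·3.1437 − 161.1 = 151.606.
Rounded: 152.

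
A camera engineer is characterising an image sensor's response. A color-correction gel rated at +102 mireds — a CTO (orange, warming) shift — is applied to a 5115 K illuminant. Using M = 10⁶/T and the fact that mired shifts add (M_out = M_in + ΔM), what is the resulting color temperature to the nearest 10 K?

M_in = 10⁶/5115 = 195.50 mireds.
M_out = 195.50 + (+102) = 297.50 mireds.
T_out = 10⁶/297.50 = 3361.3 K → 3360 K.

3360 K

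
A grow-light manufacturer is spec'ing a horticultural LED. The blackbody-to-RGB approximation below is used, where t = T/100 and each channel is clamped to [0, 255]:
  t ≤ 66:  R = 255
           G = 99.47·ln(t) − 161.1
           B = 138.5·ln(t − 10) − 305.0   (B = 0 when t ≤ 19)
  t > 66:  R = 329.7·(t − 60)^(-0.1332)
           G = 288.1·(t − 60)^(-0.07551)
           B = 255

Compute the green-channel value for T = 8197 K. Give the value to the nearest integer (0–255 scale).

228

t = 8197/100 = 81.97; the t > 66 branch applies.
G = 288.1·(81.97 − 60)^(-0.07551) = 288.1·21.97^(-0.07551) = 288.1·0.79191 = 228.151.
Rounded: 228.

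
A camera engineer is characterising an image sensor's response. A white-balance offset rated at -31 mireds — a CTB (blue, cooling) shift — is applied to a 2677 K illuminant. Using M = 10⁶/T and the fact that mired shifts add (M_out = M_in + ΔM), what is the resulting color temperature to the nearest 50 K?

2900 K

M_in = 10⁶/2677 = 373.55 mireds.
M_out = 373.55 + (-31) = 342.55 mireds.
T_out = 10⁶/342.55 = 2919.3 K → 2900 K.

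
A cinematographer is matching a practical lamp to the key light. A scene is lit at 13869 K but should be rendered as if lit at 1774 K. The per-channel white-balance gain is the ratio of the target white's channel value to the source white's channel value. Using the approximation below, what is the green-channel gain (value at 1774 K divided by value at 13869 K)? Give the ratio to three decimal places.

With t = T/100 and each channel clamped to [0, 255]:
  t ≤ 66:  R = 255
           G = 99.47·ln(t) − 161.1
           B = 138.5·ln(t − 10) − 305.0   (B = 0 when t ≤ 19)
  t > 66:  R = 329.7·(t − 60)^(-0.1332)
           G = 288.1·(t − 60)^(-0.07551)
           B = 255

0.603

At 13869 K (t = 138.69):
  G = 288.1·(138.69 − 60)^(-0.07551) = 288.1·78.69^(-0.07551) = 288.1·0.71918 = 207.196.
At 1774 K (t = 17.74):
  G = 99.47·ln 17.74 − 161.1 = 99.47·2.8758 − 161.1 = 124.958.
Gain = 124.958 / 207.196 = 0.6031 → 0.603.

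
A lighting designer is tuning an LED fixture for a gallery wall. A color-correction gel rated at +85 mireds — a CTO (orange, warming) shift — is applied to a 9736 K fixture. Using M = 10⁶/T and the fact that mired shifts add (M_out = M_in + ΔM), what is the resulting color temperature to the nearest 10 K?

M_in = 10⁶/9736 = 102.71 mireds.
M_out = 102.71 + (+85) = 187.71 mireds.
T_out = 10⁶/187.71 = 5327.3 K → 5330 K.

5330 K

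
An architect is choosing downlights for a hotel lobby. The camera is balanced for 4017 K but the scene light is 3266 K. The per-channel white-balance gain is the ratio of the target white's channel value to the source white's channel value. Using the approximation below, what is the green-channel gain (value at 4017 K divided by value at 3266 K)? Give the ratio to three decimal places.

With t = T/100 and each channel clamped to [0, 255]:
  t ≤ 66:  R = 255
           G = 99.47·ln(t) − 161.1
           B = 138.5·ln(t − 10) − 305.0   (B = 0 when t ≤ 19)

At 3266 K (t = 32.66):
  G = 99.47·ln 32.66 − 161.1 = 99.47·3.4862 − 161.1 = 185.667.
At 4017 K (t = 40.17):
  G = 99.47·ln 40.17 − 161.1 = 99.47·3.6931 − 161.1 = 206.255.
Gain = 206.255 / 185.667 = 1.1109 → 1.111.

1.111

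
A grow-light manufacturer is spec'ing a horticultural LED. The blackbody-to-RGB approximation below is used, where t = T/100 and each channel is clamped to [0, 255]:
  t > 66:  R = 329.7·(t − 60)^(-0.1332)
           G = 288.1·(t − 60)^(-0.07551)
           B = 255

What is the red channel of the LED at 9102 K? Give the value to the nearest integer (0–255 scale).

209

t = 9102/100 = 91.02; the t > 66 branch applies.
R = 329.7·(91.02 − 60)^(-0.1332) = 329.7·31.02^(-0.1332) = 329.7·0.63287 = 208.657.
Rounded: 209.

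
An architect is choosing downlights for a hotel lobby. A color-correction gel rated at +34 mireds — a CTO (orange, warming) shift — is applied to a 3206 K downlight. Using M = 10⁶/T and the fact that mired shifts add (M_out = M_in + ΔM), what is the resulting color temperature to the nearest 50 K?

2900 K

M_in = 10⁶/3206 = 311.92 mireds.
M_out = 311.92 + (+34) = 345.92 mireds.
T_out = 10⁶/345.92 = 2890.9 K → 2900 K.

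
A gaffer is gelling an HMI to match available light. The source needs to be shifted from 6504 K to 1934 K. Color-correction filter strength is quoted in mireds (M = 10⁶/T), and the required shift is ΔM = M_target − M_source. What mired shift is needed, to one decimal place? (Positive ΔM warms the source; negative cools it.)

M_source = 10⁶/6504 = 153.752; M_target = 10⁶/1934 = 517.063.
ΔM = 517.063 − 153.752 = 363.312 → +363.3 mireds, a warming shift.

+363.3 mireds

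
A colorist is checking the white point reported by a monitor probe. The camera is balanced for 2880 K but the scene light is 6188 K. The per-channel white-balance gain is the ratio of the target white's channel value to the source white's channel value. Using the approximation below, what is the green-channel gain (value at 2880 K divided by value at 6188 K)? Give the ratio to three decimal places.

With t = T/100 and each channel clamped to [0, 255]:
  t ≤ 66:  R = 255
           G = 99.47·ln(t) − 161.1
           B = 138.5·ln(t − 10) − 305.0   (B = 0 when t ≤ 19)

At 6188 K (t = 61.88):
  G = 99.47·ln 61.88 − 161.1 = 99.47·4.1252 − 161.1 = 249.233.
At 2880 K (t = 28.8):
  G = 99.47·ln 28.8 − 161.1 = 99.47·3.3604 − 161.1 = 173.157.
Gain = 173.157 / 249.233 = 0.6948 → 0.695.

0.695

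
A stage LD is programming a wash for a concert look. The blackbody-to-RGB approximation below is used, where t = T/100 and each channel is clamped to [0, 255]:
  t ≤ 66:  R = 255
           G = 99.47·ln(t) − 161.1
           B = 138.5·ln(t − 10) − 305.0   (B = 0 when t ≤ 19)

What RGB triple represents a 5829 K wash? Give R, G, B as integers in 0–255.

t = 5829/100 = 58.29; the t ≤ 66 branch applies.
R = 255 by definition for t ≤ 66.
G = 99.47·ln 58.29 − 161.1 = 99.47·4.0654 − 161.1 = 243.288.
B = 138.5·ln(58.29 − 10) − 305.0 = 138.5·ln 48.29 − 305.0 = 138.5·3.8772 − 305.0 = 231.996.
Rounded: (255, 243, 232).

R=255, G=243, B=232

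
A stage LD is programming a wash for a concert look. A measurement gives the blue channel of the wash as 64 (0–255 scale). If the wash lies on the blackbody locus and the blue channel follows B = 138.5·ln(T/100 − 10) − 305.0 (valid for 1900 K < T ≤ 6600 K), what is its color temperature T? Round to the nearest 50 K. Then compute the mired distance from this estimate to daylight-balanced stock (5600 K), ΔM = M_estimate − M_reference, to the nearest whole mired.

+230 mireds

ln(t − 10) = (64 + 305.0) / 138.5 = 2.6643.
t − 10 = e^2.6643 = 14.357, so t = 24.357.
T = 100·t = 2436 K → 2450 K to the nearest 50 K.
M_estimate = 10⁶/2450 = 408.16; M_reference = 10⁶/5600 = 178.57.
ΔM = 408.16 − 178.57 = 229.59 → +230 mireds.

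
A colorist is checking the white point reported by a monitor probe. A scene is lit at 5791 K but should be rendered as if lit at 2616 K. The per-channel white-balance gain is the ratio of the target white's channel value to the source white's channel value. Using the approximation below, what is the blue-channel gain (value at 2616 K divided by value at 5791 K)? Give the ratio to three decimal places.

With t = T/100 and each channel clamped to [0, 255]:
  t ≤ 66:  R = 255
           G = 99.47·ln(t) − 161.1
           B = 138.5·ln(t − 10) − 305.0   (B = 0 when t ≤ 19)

0.348

At 5791 K (t = 57.91):
  B = 138.5·ln(57.91 − 10) − 305.0 = 138.5·ln 47.91 − 305.0 = 138.5·3.8693 − 305.0 = 230.901.
At 2616 K (t = 26.16):
  B = 138.5·ln(26.16 − 10) − 305.0 = 138.5·ln 16.16 − 305.0 = 138.5·2.7825 − 305.0 = 80.382.
Gain = 80.382 / 230.901 = 0.3481 → 0.348.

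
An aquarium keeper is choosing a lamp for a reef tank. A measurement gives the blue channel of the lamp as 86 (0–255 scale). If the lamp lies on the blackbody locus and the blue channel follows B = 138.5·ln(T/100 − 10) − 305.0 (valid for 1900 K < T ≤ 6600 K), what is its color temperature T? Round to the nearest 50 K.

ln(t − 10) = (86 + 305.0) / 138.5 = 2.8231.
t − 10 = e^2.8231 = 16.829, so t = 26.829.
T = 100·t = 2683 K → 2700 K to the nearest 50 K.

2700 K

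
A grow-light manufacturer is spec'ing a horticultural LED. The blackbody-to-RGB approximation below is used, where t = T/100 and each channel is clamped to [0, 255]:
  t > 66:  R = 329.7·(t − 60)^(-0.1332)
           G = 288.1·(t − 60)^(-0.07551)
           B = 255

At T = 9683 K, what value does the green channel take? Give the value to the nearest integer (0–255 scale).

t = 9683/100 = 96.83; the t > 66 branch applies.
G = 288.1·(96.83 − 60)^(-0.07551) = 288.1·36.83^(-0.07551) = 288.1·0.76162 = 219.422.
Rounded: 219.

219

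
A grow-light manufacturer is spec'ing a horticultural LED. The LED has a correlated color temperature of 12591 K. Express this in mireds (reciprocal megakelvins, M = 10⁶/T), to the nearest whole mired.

M = 10⁶ / 12591 = 79.422 → 79 mireds.

79 mireds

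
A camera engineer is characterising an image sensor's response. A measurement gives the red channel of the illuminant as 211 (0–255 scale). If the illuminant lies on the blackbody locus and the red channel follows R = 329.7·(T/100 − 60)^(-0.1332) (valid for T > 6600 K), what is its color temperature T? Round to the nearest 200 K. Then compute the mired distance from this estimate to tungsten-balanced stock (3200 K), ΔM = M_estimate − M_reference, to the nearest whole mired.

-199 mireds

(t − 60)^(-0.1332) = 211/329.7 = 0.63998.
t − 60 = 0.63998^(1/-0.1332) = 0.63998^(-7.508) = 28.525, so t = 88.525.
T = 100·t = 8853 K → 8800 K to the nearest 200 K.
M_estimate = 10⁶/8800 = 113.64; M_reference = 10⁶/3200 = 312.50.
ΔM = 113.64 − 312.50 = -198.86 → -199 mireds.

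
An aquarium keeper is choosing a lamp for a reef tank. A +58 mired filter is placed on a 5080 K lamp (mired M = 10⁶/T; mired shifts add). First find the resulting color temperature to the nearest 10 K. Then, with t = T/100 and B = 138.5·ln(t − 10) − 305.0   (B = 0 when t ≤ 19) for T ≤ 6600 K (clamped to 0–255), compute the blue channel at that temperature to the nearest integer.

162

M_in = 10⁶/5080 = 196.85; M_out = 196.85 + (+58) = 254.85.
T_out = 10⁶/254.85 = 3923.9 K → 3920 K; t = 39.2.
B = 138.5·ln(39.2 − 10) − 305.0 = 138.5·ln 29.2 − 305.0 = 138.5·3.3742 − 305.0 = 162.322.
Rounded: 162.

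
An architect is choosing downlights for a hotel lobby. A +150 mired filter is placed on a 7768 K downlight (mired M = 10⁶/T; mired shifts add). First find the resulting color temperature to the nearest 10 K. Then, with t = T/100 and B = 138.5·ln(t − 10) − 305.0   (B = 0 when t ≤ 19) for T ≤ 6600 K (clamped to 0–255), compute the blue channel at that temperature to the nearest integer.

M_in = 10⁶/7768 = 128.73; M_out = 128.73 + (+150) = 278.73.
T_out = 10⁶/278.73 = 3587.7 K → 3590 K; t = 35.9.
B = 138.5·ln(35.9 − 10) − 305.0 = 138.5·ln 25.9 − 305.0 = 138.5·3.2542 − 305.0 = 145.713.
Rounded: 146.

146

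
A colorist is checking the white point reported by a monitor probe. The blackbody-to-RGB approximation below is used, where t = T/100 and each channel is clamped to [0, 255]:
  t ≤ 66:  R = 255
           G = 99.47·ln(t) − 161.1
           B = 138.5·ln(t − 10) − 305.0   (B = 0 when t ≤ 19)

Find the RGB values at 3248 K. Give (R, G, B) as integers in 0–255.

(255, 185, 126)

t = 3248/100 = 32.48; the t ≤ 66 branch applies.
R = 255 by definition for t ≤ 66.
G = 99.47·ln 32.48 − 161.1 = 99.47·3.4806 − 161.1 = 185.118.
B = 138.5·ln(32.48 − 10) − 305.0 = 138.5·ln 22.48 − 305.0 = 138.5·3.1126 − 305.0 = 126.099.
Rounded: (255, 185, 126).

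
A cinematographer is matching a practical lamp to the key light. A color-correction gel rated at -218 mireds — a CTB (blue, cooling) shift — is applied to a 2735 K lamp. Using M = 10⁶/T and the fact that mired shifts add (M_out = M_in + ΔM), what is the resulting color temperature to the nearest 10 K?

M_in = 10⁶/2735 = 365.63 mireds.
M_out = 365.63 + (-218) = 147.63 mireds.
T_out = 10⁶/147.63 = 6773.7 K → 6770 K.

6770 K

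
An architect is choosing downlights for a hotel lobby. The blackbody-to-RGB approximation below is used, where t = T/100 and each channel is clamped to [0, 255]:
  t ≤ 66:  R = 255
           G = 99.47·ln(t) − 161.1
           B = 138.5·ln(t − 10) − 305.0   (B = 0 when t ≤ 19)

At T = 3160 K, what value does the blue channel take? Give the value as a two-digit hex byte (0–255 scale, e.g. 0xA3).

0x79

t = 3160/100 = 31.6; the t ≤ 66 branch applies.
B = 138.5·ln(31.6 − 10) − 305.0 = 138.5·ln 21.6 − 305.0 = 138.5·3.0727 − 305.0 = 120.568.
Rounded: 121; in hex, 0x79.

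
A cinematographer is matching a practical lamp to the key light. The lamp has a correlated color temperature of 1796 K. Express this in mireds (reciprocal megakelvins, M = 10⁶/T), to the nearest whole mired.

M = 10⁶ / 1796 = 556.793 → 557 mireds.

557 mireds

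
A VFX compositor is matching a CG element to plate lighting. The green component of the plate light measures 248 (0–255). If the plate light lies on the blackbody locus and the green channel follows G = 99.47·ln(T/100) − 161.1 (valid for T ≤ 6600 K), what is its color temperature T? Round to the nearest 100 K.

6100 K

ln t = (248 + 161.1) / 99.47 = 4.1128.
t = e^4.1128 = 61.117.
T = 100·t = 6112 K → 6100 K to the nearest 100 K.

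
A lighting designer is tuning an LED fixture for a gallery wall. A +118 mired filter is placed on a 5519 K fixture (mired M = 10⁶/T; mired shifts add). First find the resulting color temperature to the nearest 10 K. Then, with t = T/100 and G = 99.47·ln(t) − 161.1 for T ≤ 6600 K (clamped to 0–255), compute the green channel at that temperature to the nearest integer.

188

M_in = 10⁶/5519 = 181.19; M_out = 181.19 + (+118) = 299.19.
T_out = 10⁶/299.19 = 3342.3 K → 3340 K; t = 33.4.
G = 99.47·ln 33.4 − 161.1 = 99.47·3.5086 − 161.1 = 187.896.
Rounded: 188.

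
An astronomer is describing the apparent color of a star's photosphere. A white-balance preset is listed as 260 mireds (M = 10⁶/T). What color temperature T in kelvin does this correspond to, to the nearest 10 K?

3850 K

T = 10⁶ / 260 = 3846.15 K → 3850 K.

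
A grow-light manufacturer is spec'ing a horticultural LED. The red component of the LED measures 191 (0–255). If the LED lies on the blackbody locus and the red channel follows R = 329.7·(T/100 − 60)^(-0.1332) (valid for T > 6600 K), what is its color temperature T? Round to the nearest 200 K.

12000 K

(t − 60)^(-0.1332) = 191/329.7 = 0.57931.
t − 60 = 0.57931^(1/-0.1332) = 0.57931^(-7.508) = 60.245, so t = 120.245.
T = 100·t = 12025 K → 12000 K to the nearest 200 K.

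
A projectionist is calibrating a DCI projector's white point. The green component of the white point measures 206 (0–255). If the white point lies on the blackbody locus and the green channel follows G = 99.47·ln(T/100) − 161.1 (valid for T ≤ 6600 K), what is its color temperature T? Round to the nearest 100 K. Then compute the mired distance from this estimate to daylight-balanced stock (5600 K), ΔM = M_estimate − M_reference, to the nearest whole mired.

+71 mireds

ln t = (206 + 161.1) / 99.47 = 3.6906.
t = e^3.6906 = 40.067.
T = 100·t = 4007 K → 4000 K to the nearest 100 K.
M_estimate = 10⁶/4000 = 250.00; M_reference = 10⁶/5600 = 178.57.
ΔM = 250.00 − 178.57 = 71.43 → +71 mireds.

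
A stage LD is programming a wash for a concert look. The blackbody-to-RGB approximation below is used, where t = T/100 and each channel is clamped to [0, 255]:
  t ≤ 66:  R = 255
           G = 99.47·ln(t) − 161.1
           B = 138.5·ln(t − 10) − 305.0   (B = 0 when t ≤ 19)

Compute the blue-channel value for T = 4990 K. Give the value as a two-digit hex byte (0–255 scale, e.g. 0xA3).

t = 4990/100 = 49.9; the t ≤ 66 branch applies.
B = 138.5·ln(49.9 − 10) − 305.0 = 138.5·ln 39.9 − 305.0 = 138.5·3.6864 − 305.0 = 205.563.
Rounded: 206; in hex, 0xCE.

0xCE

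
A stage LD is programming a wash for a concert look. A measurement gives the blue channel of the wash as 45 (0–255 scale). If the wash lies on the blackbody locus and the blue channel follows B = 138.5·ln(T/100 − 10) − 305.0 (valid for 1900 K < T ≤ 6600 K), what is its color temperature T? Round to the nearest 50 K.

2250 K

ln(t − 10) = (45 + 305.0) / 138.5 = 2.5271.
t − 10 = e^2.5271 = 12.517, so t = 22.517.
T = 100·t = 2252 K → 2250 K to the nearest 50 K.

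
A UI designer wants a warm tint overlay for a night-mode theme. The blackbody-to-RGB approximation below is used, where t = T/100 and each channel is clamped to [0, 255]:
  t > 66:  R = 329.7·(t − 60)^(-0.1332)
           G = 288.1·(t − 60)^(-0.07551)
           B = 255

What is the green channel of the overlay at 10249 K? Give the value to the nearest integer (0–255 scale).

217

t = 10249/100 = 102.49; the t > 66 branch applies.
G = 288.1·(102.49 − 60)^(-0.07551) = 288.1·42.49^(-0.07551) = 288.1·0.75344 = 217.066.
Rounded: 217.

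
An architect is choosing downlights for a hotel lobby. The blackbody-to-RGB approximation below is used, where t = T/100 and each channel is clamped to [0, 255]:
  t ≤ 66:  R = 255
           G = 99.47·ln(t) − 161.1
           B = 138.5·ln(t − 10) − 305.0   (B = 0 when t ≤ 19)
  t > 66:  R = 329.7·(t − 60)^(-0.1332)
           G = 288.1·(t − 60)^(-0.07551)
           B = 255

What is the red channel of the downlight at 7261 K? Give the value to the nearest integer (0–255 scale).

t = 7261/100 = 72.61; the t > 66 branch applies.
R = 329.7·(72.61 − 60)^(-0.1332) = 329.7·12.61^(-0.1332) = 329.7·0.71348 = 235.236.
Rounded: 235.

235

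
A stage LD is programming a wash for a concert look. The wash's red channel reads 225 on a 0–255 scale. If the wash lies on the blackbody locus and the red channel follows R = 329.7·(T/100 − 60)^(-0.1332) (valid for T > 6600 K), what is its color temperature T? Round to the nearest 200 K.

(t − 60)^(-0.1332) = 225/329.7 = 0.68244.
t − 60 = 0.68244^(1/-0.1332) = 0.68244^(-7.508) = 17.610, so t = 77.610.
T = 100·t = 7761 K → 7800 K to the nearest 200 K.

7800 K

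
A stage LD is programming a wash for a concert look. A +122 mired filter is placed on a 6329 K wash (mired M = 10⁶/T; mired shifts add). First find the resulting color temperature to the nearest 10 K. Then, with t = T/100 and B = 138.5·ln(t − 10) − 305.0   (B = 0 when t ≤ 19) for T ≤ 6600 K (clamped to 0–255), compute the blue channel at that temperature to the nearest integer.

145

M_in = 10⁶/6329 = 158.00; M_out = 158.00 + (+122) = 280.00.
T_out = 10⁶/280.00 = 3571.4 K → 3570 K; t = 35.7.
B = 138.5·ln(35.7 − 10) − 305.0 = 138.5·ln 25.7 − 305.0 = 138.5·3.2465 − 305.0 = 144.639.
Rounded: 145.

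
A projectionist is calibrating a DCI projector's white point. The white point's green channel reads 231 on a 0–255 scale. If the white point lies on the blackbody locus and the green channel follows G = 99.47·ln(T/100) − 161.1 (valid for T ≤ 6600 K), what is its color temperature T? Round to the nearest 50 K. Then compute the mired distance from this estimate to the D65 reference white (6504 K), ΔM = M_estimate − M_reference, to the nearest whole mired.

+40 mireds

ln t = (231 + 161.1) / 99.47 = 3.9419.
t = e^3.9419 = 51.516.
T = 100·t = 5152 K → 5150 K to the nearest 50 K.
M_estimate = 10⁶/5150 = 194.17; M_reference = 10⁶/6504 = 153.75.
ΔM = 194.17 − 153.75 = 40.42 → +40 mireds.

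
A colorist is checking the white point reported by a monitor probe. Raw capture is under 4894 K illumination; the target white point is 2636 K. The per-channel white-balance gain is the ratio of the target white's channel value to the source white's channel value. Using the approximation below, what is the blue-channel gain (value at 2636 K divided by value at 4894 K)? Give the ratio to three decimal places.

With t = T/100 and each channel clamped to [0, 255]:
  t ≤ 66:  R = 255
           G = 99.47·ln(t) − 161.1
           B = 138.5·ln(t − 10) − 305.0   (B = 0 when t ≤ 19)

0.406

At 4894 K (t = 48.94):
  B = 138.5·ln(48.94 − 10) − 305.0 = 138.5·ln 38.94 − 305.0 = 138.5·3.6620 − 305.0 = 202.190.
At 2636 K (t = 26.36):
  B = 138.5·ln(26.36 − 10) − 305.0 = 138.5·ln 16.36 − 305.0 = 138.5·2.7948 − 305.0 = 82.085.
Gain = 82.085 / 202.190 = 0.4060 → 0.406.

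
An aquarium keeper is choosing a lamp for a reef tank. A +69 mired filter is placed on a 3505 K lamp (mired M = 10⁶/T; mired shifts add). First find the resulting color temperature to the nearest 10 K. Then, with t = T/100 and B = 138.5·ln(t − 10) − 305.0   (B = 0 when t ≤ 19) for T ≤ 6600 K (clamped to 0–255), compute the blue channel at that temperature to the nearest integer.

M_in = 10⁶/3505 = 285.31; M_out = 285.31 + (+69) = 354.31.
T_out = 10⁶/354.31 = 2822.4 K → 2820 K; t = 28.2.
B = 138.5·ln(28.2 − 10) − 305.0 = 138.5·ln 18.2 − 305.0 = 138.5·2.9014 − 305.0 = 96.847.
Rounded: 97.

97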